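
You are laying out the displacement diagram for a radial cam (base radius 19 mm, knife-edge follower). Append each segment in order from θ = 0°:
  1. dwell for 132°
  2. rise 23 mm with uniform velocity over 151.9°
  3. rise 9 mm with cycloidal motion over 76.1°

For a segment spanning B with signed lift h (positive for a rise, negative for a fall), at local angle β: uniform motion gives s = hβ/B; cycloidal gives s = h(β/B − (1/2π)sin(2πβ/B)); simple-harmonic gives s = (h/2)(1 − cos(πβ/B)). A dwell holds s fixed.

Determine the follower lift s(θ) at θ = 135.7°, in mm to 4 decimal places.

seg 1 [0°–132°] dwell: s stays 0.0000
seg 2 [132°–283.9°] uniform, h=23: θ=135.7° here. β=3.7, B=151.9. 23·3.7/151.9 = 0.5602 → s = 0.5602

0.5602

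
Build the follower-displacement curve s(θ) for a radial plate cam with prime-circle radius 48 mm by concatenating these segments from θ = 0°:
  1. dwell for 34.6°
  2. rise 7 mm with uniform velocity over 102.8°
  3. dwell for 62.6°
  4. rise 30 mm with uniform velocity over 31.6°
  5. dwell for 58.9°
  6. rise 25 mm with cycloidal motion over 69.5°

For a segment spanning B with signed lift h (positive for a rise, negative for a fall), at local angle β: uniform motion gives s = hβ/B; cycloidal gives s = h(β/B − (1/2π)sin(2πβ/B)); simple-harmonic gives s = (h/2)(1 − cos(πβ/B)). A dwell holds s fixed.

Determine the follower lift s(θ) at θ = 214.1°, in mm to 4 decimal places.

seg 1 [0°–34.6°] dwell: s stays 0.0000
seg 2 [34.6°–137.4°] uniform, h=7: full span → s += 7 → s = 7.0000
seg 3 [137.4°–200°] dwell: s stays 7.0000
seg 4 [200°–231.6°] uniform, h=30: θ=214.1° here. β=14.1, B=31.6. 30·14.1/31.6 = 13.3861 → s = 20.3861

20.3861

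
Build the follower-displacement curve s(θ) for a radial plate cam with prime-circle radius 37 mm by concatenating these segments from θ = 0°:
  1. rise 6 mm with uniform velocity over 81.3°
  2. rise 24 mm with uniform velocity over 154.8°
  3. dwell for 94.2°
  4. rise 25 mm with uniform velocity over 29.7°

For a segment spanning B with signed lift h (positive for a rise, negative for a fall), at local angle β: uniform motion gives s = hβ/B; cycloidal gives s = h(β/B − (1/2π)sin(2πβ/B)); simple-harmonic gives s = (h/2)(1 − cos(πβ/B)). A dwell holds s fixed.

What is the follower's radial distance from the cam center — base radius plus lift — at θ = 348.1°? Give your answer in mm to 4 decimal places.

seg 1 [0°–81.3°] uniform, h=6: full span → s += 6 → s = 6.0000
seg 2 [81.3°–236.1°] uniform, h=24: full span → s += 24 → s = 30.0000
seg 3 [236.1°–330.3°] dwell: s stays 30.0000
seg 4 [330.3°–360°] uniform, h=25: θ=348.1° here. β=17.8, B=29.7. 25·17.8/29.7 = 14.9832 → s = 44.9832
radial distance = base radius + s = 37 + 44.9832 = 81.9832

81.9832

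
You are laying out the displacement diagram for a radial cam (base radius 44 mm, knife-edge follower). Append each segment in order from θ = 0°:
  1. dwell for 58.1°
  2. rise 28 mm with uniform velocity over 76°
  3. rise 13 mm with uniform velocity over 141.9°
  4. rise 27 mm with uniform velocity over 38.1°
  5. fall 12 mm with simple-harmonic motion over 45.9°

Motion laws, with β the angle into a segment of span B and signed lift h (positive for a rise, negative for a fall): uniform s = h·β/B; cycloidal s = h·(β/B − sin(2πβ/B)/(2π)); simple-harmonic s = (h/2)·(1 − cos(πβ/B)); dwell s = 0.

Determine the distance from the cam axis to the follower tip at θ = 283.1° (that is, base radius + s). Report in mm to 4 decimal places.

seg 1 [0°–58.1°] dwell: s stays 0.0000
seg 2 [58.1°–134.1°] uniform, h=28: full span → s += 28 → s = 28.0000
seg 3 [134.1°–276°] uniform, h=13: full span → s += 13 → s = 41.0000
seg 4 [276°–314.1°] uniform, h=27: θ=283.1° here. β=7.1, B=38.1. 27·7.1/38.1 = 5.0315 → s = 46.0315
radial distance = base radius + s = 44 + 46.0315 = 90.0315

90.0315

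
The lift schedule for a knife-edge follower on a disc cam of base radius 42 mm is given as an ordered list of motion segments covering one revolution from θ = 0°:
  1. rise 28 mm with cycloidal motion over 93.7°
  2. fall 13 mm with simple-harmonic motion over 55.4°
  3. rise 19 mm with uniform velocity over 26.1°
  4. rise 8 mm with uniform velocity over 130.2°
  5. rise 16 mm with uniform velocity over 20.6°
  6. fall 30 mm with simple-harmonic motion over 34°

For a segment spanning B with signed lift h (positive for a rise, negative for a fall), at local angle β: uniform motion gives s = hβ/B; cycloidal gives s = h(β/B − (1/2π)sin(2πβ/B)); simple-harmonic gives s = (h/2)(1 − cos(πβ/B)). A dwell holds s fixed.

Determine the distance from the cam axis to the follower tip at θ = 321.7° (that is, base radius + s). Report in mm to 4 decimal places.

seg 1 [0°–93.7°] cycloidal, h=28: full span → s += 28 → s = 28.0000
seg 2 [93.7°–149.1°] simple-harmonic, h=-13: full span → s += -13 → s = 15.0000
seg 3 [149.1°–175.2°] uniform, h=19: full span → s += 19 → s = 34.0000
seg 4 [175.2°–305.4°] uniform, h=8: full span → s += 8 → s = 42.0000
seg 5 [305.4°–326°] uniform, h=16: θ=321.7° here. β=16.3, B=20.6. 16·16.3/20.6 = 12.6602 → s = 54.6602
radial distance = base radius + s = 42 + 54.6602 = 96.6602

96.6602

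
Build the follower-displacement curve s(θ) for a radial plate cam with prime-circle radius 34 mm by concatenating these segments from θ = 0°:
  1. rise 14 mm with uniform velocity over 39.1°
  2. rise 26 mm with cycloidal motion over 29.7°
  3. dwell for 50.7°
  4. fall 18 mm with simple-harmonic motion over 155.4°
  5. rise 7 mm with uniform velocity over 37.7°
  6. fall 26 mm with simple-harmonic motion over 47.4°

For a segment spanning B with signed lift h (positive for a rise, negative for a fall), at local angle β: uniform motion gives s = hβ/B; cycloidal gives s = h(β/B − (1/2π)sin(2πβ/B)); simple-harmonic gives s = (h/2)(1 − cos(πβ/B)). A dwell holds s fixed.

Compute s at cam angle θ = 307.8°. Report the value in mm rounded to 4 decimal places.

seg 1 [0°–39.1°] uniform, h=14: full span → s += 14 → s = 14.0000
seg 2 [39.1°–68.8°] cycloidal, h=26: full span → s += 26 → s = 40.0000
seg 3 [68.8°–119.5°] dwell: s stays 40.0000
seg 4 [119.5°–274.9°] simple-harmonic, h=-18: full span → s += -18 → s = 22.0000
seg 5 [274.9°–312.6°] uniform, h=7: θ=307.8° here. β=32.9, B=37.7. 7·32.9/37.7 = 6.1088 → s = 28.1088

28.1088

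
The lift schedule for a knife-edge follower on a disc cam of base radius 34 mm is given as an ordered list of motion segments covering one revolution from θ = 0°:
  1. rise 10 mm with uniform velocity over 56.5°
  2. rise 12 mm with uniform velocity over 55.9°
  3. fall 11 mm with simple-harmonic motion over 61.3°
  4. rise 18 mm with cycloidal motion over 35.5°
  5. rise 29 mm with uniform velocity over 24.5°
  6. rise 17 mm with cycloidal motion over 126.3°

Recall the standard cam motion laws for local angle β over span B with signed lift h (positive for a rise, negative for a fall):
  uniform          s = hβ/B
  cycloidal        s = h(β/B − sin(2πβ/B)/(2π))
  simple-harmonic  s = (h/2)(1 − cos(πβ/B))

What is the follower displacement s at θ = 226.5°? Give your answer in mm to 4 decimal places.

seg 1 [0°–56.5°] uniform, h=10: full span → s += 10 → s = 10.0000
seg 2 [56.5°–112.4°] uniform, h=12: full span → s += 12 → s = 22.0000
seg 3 [112.4°–173.7°] simple-harmonic, h=-11: full span → s += -11 → s = 11.0000
seg 4 [173.7°–209.2°] cycloidal, h=18: full span → s += 18 → s = 29.0000
seg 5 [209.2°–233.7°] uniform, h=29: θ=226.5° here. β=17.3, B=24.5. 29·17.3/24.5 = 20.4776 → s = 49.4776

49.4776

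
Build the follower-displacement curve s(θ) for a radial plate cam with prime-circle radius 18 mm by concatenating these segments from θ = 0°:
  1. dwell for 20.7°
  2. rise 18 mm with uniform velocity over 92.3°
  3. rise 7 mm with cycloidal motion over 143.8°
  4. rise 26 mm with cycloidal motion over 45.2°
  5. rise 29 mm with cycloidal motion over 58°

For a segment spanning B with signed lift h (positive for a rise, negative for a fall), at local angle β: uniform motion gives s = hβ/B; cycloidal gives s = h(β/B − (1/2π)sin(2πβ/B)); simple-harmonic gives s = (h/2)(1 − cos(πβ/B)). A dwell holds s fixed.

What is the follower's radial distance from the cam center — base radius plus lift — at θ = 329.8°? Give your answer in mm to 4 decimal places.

seg 1 [0°–20.7°] dwell: s stays 0.0000
seg 2 [20.7°–113°] uniform, h=18: full span → s += 18 → s = 18.0000
seg 3 [113°–256.8°] cycloidal, h=7: full span → s += 7 → s = 25.0000
seg 4 [256.8°–302°] cycloidal, h=26: full span → s += 26 → s = 51.0000
seg 5 [302°–360°] cycloidal, h=29: θ=329.8° here. β=27.8, B=58. 29·(0.4793 − sin(2π·0.4793)/(2π)) = 13.3017 → s = 64.3017
radial distance = base radius + s = 18 + 64.3017 = 82.3017

82.3017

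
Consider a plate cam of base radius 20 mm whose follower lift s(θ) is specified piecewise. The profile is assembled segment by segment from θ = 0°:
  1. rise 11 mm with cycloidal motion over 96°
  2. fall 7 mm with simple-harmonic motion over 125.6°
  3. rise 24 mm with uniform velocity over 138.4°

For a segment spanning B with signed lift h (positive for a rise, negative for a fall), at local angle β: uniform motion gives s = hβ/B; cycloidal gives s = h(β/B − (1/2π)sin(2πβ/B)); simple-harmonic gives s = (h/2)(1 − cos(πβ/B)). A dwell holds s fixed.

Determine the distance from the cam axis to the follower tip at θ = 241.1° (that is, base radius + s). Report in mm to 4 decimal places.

seg 1 [0°–96°] cycloidal, h=11: full span → s += 11 → s = 11.0000
seg 2 [96°–221.6°] simple-harmonic, h=-7: full span → s += -7 → s = 4.0000
seg 3 [221.6°–360°] uniform, h=24: θ=241.1° here. β=19.5, B=138.4. 24·19.5/138.4 = 3.3815 → s = 7.3815
radial distance = base radius + s = 20 + 7.3815 = 27.3815

27.3815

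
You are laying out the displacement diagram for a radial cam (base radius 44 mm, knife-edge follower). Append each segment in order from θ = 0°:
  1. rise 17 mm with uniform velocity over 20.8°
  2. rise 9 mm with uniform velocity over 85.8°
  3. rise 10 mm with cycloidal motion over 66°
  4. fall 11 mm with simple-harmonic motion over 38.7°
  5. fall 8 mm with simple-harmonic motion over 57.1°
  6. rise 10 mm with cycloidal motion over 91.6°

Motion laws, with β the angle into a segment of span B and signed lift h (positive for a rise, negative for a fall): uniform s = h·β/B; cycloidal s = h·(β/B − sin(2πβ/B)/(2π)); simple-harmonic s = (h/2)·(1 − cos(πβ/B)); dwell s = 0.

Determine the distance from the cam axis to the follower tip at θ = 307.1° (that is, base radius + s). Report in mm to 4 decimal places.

seg 1 [0°–20.8°] uniform, h=17: full span → s += 17 → s = 17.0000
seg 2 [20.8°–106.6°] uniform, h=9: full span → s += 9 → s = 26.0000
seg 3 [106.6°–172.6°] cycloidal, h=10: full span → s += 10 → s = 36.0000
seg 4 [172.6°–211.3°] simple-harmonic, h=-11: full span → s += -11 → s = 25.0000
seg 5 [211.3°–268.4°] simple-harmonic, h=-8: full span → s += -8 → s = 17.0000
seg 6 [268.4°–360°] cycloidal, h=10: θ=307.1° here. β=38.7, B=91.6. 10·(0.4225 − sin(2π·0.4225)/(2π)) = 3.4801 → s = 20.4801
radial distance = base radius + s = 44 + 20.4801 = 64.4801

64.4801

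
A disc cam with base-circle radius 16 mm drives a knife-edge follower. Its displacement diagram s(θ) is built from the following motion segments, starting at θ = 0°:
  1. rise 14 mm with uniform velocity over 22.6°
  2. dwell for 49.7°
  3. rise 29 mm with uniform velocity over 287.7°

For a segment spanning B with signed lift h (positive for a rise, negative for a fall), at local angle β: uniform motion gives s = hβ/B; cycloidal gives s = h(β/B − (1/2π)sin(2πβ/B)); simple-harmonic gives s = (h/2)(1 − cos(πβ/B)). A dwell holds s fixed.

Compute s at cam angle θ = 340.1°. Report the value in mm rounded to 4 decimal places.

seg 1 [0°–22.6°] uniform, h=14: full span → s += 14 → s = 14.0000
seg 2 [22.6°–72.3°] dwell: s stays 14.0000
seg 3 [72.3°–360°] uniform, h=29: θ=340.1° here. β=267.8, B=287.7. 29·267.8/287.7 = 26.9941 → s = 40.9941

40.9941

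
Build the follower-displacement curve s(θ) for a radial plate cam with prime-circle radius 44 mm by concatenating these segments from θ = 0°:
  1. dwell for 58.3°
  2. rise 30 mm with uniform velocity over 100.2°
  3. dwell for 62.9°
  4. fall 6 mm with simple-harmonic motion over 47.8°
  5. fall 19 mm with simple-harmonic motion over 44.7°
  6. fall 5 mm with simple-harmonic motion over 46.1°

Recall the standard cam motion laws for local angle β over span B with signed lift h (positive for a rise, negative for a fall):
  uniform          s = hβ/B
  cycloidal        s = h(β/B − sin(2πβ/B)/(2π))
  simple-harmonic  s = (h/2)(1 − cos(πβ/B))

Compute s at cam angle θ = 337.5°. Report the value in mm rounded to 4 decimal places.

seg 1 [0°–58.3°] dwell: s stays 0.0000
seg 2 [58.3°–158.5°] uniform, h=30: full span → s += 30 → s = 30.0000
seg 3 [158.5°–221.4°] dwell: s stays 30.0000
seg 4 [221.4°–269.2°] simple-harmonic, h=-6: full span → s += -6 → s = 24.0000
seg 5 [269.2°–313.9°] simple-harmonic, h=-19: full span → s += -19 → s = 5.0000
seg 6 [313.9°–360°] simple-harmonic, h=-5: θ=337.5° here. β=23.6, B=46.1. -5/2·(1 − cos(π·0.5119)) = -2.5937 → s = 2.4063

2.4063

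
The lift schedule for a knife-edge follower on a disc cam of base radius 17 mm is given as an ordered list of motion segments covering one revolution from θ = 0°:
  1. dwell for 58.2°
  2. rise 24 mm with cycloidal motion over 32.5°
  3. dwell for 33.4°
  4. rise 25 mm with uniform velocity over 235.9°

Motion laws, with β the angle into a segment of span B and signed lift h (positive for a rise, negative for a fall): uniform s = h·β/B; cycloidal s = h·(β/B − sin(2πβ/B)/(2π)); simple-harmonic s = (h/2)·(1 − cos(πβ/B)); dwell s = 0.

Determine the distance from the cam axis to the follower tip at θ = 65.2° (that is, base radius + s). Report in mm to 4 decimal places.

seg 1 [0°–58.2°] dwell: s stays 0.0000
seg 2 [58.2°–90.7°] cycloidal, h=24: θ=65.2° here. β=7, B=32.5. 24·(0.2154 − sin(2π·0.2154)/(2π)) = 1.4395 → s = 1.4395
radial distance = base radius + s = 17 + 1.4395 = 18.4395

18.4395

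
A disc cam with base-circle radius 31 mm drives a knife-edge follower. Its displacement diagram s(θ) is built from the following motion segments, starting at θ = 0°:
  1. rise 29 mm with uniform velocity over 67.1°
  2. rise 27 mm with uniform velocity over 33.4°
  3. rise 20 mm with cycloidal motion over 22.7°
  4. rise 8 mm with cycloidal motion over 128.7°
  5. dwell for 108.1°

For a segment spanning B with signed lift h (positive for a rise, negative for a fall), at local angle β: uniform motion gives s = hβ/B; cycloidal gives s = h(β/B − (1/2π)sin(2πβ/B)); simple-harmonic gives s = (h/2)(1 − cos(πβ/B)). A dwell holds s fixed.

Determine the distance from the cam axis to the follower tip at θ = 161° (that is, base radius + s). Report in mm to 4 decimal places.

seg 1 [0°–67.1°] uniform, h=29: full span → s += 29 → s = 29.0000
seg 2 [67.1°–100.5°] uniform, h=27: full span → s += 27 → s = 56.0000
seg 3 [100.5°–123.2°] cycloidal, h=20: full span → s += 20 → s = 76.0000
seg 4 [123.2°–251.9°] cycloidal, h=8: θ=161° here. β=37.8, B=128.7. 8·(0.2937 − sin(2π·0.2937)/(2π)) = 1.1241 → s = 77.1241
radial distance = base radius + s = 31 + 77.1241 = 108.1241

108.1241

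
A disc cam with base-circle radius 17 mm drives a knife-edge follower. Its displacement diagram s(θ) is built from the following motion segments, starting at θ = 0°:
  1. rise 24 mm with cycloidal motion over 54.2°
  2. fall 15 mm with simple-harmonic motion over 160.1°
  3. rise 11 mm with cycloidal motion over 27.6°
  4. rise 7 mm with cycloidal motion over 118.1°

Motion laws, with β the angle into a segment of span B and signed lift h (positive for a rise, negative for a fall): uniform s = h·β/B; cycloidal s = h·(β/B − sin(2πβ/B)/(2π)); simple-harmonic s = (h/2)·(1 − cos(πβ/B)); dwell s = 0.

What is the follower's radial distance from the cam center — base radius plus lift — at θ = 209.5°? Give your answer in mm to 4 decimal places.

seg 1 [0°–54.2°] cycloidal, h=24: full span → s += 24 → s = 24.0000
seg 2 [54.2°–214.3°] simple-harmonic, h=-15: θ=209.5° here. β=155.3, B=160.1. -15/2·(1 − cos(π·0.9700)) = -14.9668 → s = 9.0332
radial distance = base radius + s = 17 + 9.0332 = 26.0332

26.0332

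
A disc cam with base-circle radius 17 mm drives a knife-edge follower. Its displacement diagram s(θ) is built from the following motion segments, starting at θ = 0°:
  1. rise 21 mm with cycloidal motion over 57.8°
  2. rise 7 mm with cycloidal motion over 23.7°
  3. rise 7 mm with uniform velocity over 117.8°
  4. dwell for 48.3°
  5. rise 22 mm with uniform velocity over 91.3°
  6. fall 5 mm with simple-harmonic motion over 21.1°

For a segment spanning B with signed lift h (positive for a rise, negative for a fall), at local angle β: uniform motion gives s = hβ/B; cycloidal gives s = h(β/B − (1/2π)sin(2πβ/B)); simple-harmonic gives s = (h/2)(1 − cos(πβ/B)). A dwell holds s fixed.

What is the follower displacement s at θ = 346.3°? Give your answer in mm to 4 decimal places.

seg 1 [0°–57.8°] cycloidal, h=21: full span → s += 21 → s = 21.0000
seg 2 [57.8°–81.5°] cycloidal, h=7: full span → s += 7 → s = 28.0000
seg 3 [81.5°–199.3°] uniform, h=7: full span → s += 7 → s = 35.0000
seg 4 [199.3°–247.6°] dwell: s stays 35.0000
seg 5 [247.6°–338.9°] uniform, h=22: full span → s += 22 → s = 57.0000
seg 6 [338.9°–360°] simple-harmonic, h=-5: θ=346.3° here. β=7.4, B=21.1. -5/2·(1 − cos(π·0.3507)) = -1.3700 → s = 55.6300

55.6300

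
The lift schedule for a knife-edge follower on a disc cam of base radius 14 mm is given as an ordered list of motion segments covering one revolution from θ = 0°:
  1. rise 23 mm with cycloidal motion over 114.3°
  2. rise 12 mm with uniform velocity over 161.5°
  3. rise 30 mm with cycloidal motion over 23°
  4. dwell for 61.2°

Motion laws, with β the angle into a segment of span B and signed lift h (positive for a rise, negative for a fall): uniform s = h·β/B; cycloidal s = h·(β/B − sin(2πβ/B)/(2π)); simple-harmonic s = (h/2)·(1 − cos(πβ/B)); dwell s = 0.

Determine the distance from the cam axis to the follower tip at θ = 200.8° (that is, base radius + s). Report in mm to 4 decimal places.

seg 1 [0°–114.3°] cycloidal, h=23: full span → s += 23 → s = 23.0000
seg 2 [114.3°–275.8°] uniform, h=12: θ=200.8° here. β=86.5, B=161.5. 12·86.5/161.5 = 6.4272 → s = 29.4272
radial distance = base radius + s = 14 + 29.4272 = 43.4272

43.4272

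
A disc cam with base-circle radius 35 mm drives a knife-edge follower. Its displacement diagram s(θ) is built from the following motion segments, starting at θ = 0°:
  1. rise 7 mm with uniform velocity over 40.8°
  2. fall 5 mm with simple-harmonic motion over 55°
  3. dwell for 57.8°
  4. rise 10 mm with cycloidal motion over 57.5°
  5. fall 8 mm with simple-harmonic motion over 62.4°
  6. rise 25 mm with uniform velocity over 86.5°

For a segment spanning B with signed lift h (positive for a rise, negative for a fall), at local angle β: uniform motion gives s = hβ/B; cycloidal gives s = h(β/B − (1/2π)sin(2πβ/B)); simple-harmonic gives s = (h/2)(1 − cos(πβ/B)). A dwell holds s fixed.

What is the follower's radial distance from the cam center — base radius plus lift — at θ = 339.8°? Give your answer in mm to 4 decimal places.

seg 1 [0°–40.8°] uniform, h=7: full span → s += 7 → s = 7.0000
seg 2 [40.8°–95.8°] simple-harmonic, h=-5: full span → s += -5 → s = 2.0000
seg 3 [95.8°–153.6°] dwell: s stays 2.0000
seg 4 [153.6°–211.1°] cycloidal, h=10: full span → s += 10 → s = 12.0000
seg 5 [211.1°–273.5°] simple-harmonic, h=-8: full span → s += -8 → s = 4.0000
seg 6 [273.5°–360°] uniform, h=25: θ=339.8° here. β=66.3, B=86.5. 25·66.3/86.5 = 19.1618 → s = 23.1618
radial distance = base radius + s = 35 + 23.1618 = 58.1618

58.1618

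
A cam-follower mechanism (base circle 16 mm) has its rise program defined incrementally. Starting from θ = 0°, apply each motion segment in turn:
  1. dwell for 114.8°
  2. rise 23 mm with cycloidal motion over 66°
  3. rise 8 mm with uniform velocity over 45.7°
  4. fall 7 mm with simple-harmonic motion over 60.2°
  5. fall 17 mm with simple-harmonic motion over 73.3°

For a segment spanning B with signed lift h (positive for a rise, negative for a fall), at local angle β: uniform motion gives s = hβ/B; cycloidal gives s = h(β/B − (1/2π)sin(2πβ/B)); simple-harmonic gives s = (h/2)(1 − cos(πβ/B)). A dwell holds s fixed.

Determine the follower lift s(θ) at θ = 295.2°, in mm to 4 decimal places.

seg 1 [0°–114.8°] dwell: s stays 0.0000
seg 2 [114.8°–180.8°] cycloidal, h=23: full span → s += 23 → s = 23.0000
seg 3 [180.8°–226.5°] uniform, h=8: full span → s += 8 → s = 31.0000
seg 4 [226.5°–286.7°] simple-harmonic, h=-7: full span → s += -7 → s = 24.0000
seg 5 [286.7°–360°] simple-harmonic, h=-17: θ=295.2° here. β=8.5, B=73.3. -17/2·(1 − cos(π·0.1160)) = -0.5578 → s = 23.4422

23.4422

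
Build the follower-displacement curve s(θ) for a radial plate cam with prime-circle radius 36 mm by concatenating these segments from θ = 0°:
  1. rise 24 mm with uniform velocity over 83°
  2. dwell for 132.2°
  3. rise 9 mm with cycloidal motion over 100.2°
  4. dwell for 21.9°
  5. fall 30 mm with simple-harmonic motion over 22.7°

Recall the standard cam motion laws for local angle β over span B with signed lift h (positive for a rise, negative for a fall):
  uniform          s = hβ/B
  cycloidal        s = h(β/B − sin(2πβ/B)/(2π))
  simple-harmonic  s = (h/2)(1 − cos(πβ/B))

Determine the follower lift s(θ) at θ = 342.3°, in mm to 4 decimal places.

seg 1 [0°–83°] uniform, h=24: full span → s += 24 → s = 24.0000
seg 2 [83°–215.2°] dwell: s stays 24.0000
seg 3 [215.2°–315.4°] cycloidal, h=9: full span → s += 9 → s = 33.0000
seg 4 [315.4°–337.3°] dwell: s stays 33.0000
seg 5 [337.3°–360°] simple-harmonic, h=-30: θ=342.3° here. β=5, B=22.7. -30/2·(1 − cos(π·0.2203)) = -3.4502 → s = 29.5498

29.5498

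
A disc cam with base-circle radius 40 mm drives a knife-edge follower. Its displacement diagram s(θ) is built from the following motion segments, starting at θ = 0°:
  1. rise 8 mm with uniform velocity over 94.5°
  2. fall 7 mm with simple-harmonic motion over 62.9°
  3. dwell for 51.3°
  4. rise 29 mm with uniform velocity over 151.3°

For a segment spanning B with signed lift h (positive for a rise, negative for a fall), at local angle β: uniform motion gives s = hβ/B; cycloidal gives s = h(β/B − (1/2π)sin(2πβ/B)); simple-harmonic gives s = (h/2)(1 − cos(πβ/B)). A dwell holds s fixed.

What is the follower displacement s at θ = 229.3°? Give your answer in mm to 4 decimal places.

seg 1 [0°–94.5°] uniform, h=8: full span → s += 8 → s = 8.0000
seg 2 [94.5°–157.4°] simple-harmonic, h=-7: full span → s += -7 → s = 1.0000
seg 3 [157.4°–208.7°] dwell: s stays 1.0000
seg 4 [208.7°–360°] uniform, h=29: θ=229.3° here. β=20.6, B=151.3. 29·20.6/151.3 = 3.9484 → s = 4.9484

4.9484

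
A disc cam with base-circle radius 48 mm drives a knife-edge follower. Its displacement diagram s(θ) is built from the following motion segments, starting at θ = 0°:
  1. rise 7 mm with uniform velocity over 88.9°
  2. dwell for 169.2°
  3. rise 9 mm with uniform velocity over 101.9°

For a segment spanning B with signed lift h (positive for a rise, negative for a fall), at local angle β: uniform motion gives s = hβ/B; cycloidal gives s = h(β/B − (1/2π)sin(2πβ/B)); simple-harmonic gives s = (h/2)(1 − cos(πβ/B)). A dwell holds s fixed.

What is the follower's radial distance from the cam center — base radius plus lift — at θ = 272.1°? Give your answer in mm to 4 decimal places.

seg 1 [0°–88.9°] uniform, h=7: full span → s += 7 → s = 7.0000
seg 2 [88.9°–258.1°] dwell: s stays 7.0000
seg 3 [258.1°–360°] uniform, h=9: θ=272.1° here. β=14, B=101.9. 9·14/101.9 = 1.2365 → s = 8.2365
radial distance = base radius + s = 48 + 8.2365 = 56.2365

56.2365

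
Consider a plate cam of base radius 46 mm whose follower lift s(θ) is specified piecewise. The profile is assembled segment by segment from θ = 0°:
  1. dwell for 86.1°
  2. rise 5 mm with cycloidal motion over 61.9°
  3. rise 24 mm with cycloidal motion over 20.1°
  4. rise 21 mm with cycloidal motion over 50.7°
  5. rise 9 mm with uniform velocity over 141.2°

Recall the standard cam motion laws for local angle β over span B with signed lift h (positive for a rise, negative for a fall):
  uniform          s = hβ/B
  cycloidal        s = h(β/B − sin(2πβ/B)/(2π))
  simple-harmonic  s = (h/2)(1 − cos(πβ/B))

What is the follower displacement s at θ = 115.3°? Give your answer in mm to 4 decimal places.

seg 1 [0°–86.1°] dwell: s stays 0.0000
seg 2 [86.1°–148°] cycloidal, h=5: θ=115.3° here. β=29.2, B=61.9. 5·(0.4717 − sin(2π·0.4717)/(2π)) = 2.2180 → s = 2.2180

2.2180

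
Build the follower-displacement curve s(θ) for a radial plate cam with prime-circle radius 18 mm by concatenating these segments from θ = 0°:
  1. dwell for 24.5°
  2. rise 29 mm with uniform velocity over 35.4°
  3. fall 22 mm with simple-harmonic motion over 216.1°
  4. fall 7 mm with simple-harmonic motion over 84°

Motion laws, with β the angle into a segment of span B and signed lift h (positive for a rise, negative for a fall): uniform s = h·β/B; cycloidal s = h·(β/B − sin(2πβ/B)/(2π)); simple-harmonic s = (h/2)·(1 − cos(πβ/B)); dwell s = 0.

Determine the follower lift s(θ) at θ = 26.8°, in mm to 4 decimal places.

seg 1 [0°–24.5°] dwell: s stays 0.0000
seg 2 [24.5°–59.9°] uniform, h=29: θ=26.8° here. β=2.3, B=35.4. 29·2.3/35.4 = 1.8842 → s = 1.8842

1.8842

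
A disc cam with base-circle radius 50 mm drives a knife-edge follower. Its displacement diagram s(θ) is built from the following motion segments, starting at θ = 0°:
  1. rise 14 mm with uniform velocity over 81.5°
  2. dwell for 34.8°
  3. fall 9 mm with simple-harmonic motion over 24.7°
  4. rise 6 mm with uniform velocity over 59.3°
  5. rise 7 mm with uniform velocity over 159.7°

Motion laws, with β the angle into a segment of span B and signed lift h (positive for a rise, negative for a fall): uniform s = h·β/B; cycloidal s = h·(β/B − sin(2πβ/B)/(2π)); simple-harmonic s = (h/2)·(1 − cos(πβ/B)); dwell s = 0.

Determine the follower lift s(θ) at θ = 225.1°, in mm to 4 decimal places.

seg 1 [0°–81.5°] uniform, h=14: full span → s += 14 → s = 14.0000
seg 2 [81.5°–116.3°] dwell: s stays 14.0000
seg 3 [116.3°–141°] simple-harmonic, h=-9: full span → s += -9 → s = 5.0000
seg 4 [141°–200.3°] uniform, h=6: full span → s += 6 → s = 11.0000
seg 5 [200.3°–360°] uniform, h=7: θ=225.1° here. β=24.8, B=159.7. 7·24.8/159.7 = 1.0870 → s = 12.0870

12.0870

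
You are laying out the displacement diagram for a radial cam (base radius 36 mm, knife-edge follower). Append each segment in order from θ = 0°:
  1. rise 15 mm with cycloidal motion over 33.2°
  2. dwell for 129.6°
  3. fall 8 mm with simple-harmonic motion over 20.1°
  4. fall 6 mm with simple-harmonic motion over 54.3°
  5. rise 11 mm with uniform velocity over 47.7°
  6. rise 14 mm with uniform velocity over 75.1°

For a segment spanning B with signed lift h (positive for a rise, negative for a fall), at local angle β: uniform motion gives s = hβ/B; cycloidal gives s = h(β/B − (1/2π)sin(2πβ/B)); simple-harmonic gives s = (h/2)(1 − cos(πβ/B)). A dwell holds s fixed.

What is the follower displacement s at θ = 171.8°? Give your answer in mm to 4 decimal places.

seg 1 [0°–33.2°] cycloidal, h=15: full span → s += 15 → s = 15.0000
seg 2 [33.2°–162.8°] dwell: s stays 15.0000
seg 3 [162.8°–182.9°] simple-harmonic, h=-8: θ=171.8° here. β=9, B=20.1. -8/2·(1 − cos(π·0.4478)) = -3.3465 → s = 11.6535

11.6535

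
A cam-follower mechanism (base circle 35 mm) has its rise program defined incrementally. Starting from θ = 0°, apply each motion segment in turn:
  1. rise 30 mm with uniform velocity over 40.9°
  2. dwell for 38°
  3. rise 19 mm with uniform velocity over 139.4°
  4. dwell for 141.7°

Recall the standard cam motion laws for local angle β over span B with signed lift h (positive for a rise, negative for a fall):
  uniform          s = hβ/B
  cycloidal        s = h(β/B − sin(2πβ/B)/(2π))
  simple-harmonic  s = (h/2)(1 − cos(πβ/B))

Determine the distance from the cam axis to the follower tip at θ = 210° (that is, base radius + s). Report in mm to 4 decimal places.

seg 1 [0°–40.9°] uniform, h=30: full span → s += 30 → s = 30.0000
seg 2 [40.9°–78.9°] dwell: s stays 30.0000
seg 3 [78.9°–218.3°] uniform, h=19: θ=210° here. β=131.1, B=139.4. 19·131.1/139.4 = 17.8687 → s = 47.8687
radial distance = base radius + s = 35 + 47.8687 = 82.8687

82.8687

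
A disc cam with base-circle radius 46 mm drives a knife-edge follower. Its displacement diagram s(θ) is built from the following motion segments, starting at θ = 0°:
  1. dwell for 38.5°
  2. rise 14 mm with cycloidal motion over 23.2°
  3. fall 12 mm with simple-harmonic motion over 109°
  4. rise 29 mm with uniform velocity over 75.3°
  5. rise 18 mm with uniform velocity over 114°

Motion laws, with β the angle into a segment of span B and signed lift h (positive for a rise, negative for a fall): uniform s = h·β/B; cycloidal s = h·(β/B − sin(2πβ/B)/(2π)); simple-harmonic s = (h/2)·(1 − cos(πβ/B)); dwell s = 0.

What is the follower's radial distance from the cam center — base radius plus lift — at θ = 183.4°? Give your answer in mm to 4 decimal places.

seg 1 [0°–38.5°] dwell: s stays 0.0000
seg 2 [38.5°–61.7°] cycloidal, h=14: full span → s += 14 → s = 14.0000
seg 3 [61.7°–170.7°] simple-harmonic, h=-12: full span → s += -12 → s = 2.0000
seg 4 [170.7°–246°] uniform, h=29: θ=183.4° here. β=12.7, B=75.3. 29·12.7/75.3 = 4.8911 → s = 6.8911
radial distance = base radius + s = 46 + 6.8911 = 52.8911

52.8911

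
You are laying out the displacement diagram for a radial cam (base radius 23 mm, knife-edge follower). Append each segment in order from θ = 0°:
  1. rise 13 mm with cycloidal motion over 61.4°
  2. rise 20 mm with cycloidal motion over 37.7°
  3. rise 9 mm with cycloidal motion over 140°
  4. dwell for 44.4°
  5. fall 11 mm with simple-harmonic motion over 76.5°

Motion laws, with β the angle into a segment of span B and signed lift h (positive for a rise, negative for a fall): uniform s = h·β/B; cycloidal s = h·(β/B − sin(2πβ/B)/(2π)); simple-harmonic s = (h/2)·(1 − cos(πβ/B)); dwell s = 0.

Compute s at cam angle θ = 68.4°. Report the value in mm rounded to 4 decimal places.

seg 1 [0°–61.4°] cycloidal, h=13: full span → s += 13 → s = 13.0000
seg 2 [61.4°–99.1°] cycloidal, h=20: θ=68.4° here. β=7, B=37.7. 20·(0.1857 − sin(2π·0.1857)/(2π)) = 0.7869 → s = 13.7869

13.7869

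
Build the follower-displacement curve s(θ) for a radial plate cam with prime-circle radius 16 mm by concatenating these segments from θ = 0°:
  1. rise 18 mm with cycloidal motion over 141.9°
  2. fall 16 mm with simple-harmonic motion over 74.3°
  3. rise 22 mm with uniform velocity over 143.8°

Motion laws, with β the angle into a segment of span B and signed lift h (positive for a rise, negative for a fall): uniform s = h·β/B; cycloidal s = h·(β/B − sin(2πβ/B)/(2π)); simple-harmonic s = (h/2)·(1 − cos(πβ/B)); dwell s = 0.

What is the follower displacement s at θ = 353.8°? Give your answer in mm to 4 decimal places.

seg 1 [0°–141.9°] cycloidal, h=18: full span → s += 18 → s = 18.0000
seg 2 [141.9°–216.2°] simple-harmonic, h=-16: full span → s += -16 → s = 2.0000
seg 3 [216.2°–360°] uniform, h=22: θ=353.8° here. β=137.6, B=143.8. 22·137.6/143.8 = 21.0515 → s = 23.0515

23.0515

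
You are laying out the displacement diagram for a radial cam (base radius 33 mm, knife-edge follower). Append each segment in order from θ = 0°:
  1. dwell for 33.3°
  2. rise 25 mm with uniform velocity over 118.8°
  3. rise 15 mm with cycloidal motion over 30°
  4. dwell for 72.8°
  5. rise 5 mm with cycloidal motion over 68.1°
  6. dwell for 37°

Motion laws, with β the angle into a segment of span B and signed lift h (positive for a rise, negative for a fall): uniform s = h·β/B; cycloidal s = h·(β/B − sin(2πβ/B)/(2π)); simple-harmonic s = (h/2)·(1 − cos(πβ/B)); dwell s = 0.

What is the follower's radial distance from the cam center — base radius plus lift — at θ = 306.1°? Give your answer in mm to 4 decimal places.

seg 1 [0°–33.3°] dwell: s stays 0.0000
seg 2 [33.3°–152.1°] uniform, h=25: full span → s += 25 → s = 25.0000
seg 3 [152.1°–182.1°] cycloidal, h=15: full span → s += 15 → s = 40.0000
seg 4 [182.1°–254.9°] dwell: s stays 40.0000
seg 5 [254.9°–323°] cycloidal, h=5: θ=306.1° here. β=51.2, B=68.1. 5·(0.7518 − sin(2π·0.7518)/(2π)) = 4.5549 → s = 44.5549
radial distance = base radius + s = 33 + 44.5549 = 77.5549

77.5549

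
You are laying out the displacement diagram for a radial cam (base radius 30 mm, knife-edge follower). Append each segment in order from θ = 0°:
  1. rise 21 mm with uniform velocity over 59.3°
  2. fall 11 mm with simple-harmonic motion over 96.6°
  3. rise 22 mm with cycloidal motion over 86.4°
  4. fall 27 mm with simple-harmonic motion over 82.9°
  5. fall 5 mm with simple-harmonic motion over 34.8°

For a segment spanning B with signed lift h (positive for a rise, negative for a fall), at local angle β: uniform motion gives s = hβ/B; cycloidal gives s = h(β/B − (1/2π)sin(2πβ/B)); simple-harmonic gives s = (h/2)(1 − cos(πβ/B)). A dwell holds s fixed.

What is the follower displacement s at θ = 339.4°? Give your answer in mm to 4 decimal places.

seg 1 [0°–59.3°] uniform, h=21: full span → s += 21 → s = 21.0000
seg 2 [59.3°–155.9°] simple-harmonic, h=-11: full span → s += -11 → s = 10.0000
seg 3 [155.9°–242.3°] cycloidal, h=22: full span → s += 22 → s = 32.0000
seg 4 [242.3°–325.2°] simple-harmonic, h=-27: full span → s += -27 → s = 5.0000
seg 5 [325.2°–360°] simple-harmonic, h=-5: θ=339.4° here. β=14.2, B=34.8. -5/2·(1 − cos(π·0.4080)) = -1.7878 → s = 3.2122

3.2122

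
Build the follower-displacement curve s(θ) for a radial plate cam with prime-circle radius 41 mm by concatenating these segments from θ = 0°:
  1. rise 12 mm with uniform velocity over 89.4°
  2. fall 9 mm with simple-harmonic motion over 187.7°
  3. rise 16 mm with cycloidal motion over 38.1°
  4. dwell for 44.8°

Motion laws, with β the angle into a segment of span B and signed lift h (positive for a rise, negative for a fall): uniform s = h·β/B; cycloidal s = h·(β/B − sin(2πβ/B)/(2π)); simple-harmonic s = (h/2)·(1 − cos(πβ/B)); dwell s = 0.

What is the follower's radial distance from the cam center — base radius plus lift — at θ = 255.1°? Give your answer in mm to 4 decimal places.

seg 1 [0°–89.4°] uniform, h=12: full span → s += 12 → s = 12.0000
seg 2 [89.4°–277.1°] simple-harmonic, h=-9: θ=255.1° here. β=165.7, B=187.7. -9/2·(1 − cos(π·0.8828)) = -8.6984 → s = 3.3016
radial distance = base radius + s = 41 + 3.3016 = 44.3016

44.3016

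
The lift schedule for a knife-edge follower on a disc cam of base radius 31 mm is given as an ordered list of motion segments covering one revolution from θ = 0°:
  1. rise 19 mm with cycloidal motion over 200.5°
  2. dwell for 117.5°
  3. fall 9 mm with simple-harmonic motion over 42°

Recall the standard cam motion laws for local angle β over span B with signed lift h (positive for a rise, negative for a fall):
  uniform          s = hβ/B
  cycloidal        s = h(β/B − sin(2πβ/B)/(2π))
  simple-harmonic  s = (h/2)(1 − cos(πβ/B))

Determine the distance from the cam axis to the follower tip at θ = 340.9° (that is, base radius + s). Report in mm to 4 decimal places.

seg 1 [0°–200.5°] cycloidal, h=19: full span → s += 19 → s = 19.0000
seg 2 [200.5°–318°] dwell: s stays 19.0000
seg 3 [318°–360°] simple-harmonic, h=-9: θ=340.9° here. β=22.9, B=42. -9/2·(1 − cos(π·0.5452)) = -5.1374 → s = 13.8626
radial distance = base radius + s = 31 + 13.8626 = 44.8626

44.8626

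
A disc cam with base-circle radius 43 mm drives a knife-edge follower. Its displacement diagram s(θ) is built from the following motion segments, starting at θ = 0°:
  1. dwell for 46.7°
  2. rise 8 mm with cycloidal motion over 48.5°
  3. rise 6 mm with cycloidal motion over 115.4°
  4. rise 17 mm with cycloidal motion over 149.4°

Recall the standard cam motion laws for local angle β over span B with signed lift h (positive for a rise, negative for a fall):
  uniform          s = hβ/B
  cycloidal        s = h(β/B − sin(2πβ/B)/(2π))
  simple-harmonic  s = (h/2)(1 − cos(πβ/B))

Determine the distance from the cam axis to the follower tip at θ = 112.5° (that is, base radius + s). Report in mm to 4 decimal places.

seg 1 [0°–46.7°] dwell: s stays 0.0000
seg 2 [46.7°–95.2°] cycloidal, h=8: full span → s += 8 → s = 8.0000
seg 3 [95.2°–210.6°] cycloidal, h=6: θ=112.5° here. β=17.3, B=115.4. 6·(0.1499 − sin(2π·0.1499)/(2π)) = 0.1272 → s = 8.1272
radial distance = base radius + s = 43 + 8.1272 = 51.1272

51.1272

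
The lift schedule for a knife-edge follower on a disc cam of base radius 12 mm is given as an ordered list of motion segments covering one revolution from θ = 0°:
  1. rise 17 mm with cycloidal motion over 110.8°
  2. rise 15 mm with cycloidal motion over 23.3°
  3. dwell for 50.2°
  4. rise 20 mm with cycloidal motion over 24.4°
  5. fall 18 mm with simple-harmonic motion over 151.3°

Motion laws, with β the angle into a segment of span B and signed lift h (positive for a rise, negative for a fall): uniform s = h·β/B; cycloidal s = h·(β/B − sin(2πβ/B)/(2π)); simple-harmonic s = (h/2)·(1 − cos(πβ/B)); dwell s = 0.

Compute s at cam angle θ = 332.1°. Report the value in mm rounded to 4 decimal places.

seg 1 [0°–110.8°] cycloidal, h=17: full span → s += 17 → s = 17.0000
seg 2 [110.8°–134.1°] cycloidal, h=15: full span → s += 15 → s = 32.0000
seg 3 [134.1°–184.3°] dwell: s stays 32.0000
seg 4 [184.3°–208.7°] cycloidal, h=20: full span → s += 20 → s = 52.0000
seg 5 [208.7°–360°] simple-harmonic, h=-18: θ=332.1° here. β=123.4, B=151.3. -18/2·(1 − cos(π·0.8156)) = -16.5315 → s = 35.4685

35.4685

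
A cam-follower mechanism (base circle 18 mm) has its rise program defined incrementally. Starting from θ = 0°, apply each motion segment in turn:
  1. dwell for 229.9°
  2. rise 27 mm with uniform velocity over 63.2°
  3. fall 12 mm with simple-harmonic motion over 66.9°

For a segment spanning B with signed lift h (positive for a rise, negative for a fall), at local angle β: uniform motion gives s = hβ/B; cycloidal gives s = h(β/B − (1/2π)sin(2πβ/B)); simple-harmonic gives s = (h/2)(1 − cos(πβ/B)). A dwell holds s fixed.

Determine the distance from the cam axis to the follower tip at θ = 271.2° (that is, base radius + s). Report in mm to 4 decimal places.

seg 1 [0°–229.9°] dwell: s stays 0.0000
seg 2 [229.9°–293.1°] uniform, h=27: θ=271.2° here. β=41.3, B=63.2. 27·41.3/63.2 = 17.6440 → s = 17.6440
radial distance = base radius + s = 18 + 17.6440 = 35.6440

35.6440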